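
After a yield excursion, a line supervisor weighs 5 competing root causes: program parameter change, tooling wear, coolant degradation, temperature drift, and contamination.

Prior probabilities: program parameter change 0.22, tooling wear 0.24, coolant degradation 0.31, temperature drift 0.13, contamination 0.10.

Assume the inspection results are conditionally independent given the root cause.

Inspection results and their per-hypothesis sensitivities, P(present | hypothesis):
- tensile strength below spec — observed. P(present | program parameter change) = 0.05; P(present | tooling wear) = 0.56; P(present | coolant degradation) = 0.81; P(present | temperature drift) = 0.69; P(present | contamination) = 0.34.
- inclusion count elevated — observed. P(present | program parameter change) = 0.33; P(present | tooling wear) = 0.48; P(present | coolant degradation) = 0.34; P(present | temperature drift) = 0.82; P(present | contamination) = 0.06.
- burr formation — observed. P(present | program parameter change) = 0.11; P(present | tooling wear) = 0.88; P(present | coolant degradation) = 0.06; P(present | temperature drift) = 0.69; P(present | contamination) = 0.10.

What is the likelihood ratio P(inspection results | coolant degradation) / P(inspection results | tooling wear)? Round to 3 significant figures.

Take the product of per-inspection result likelihoods under each hypothesis, then divide.
  coolant degradation: 0.81 × 0.34 × 0.06 = 0.016524
  tooling wear: 0.56 × 0.48 × 0.88 = 0.23654
Bayes factor = 0.016524 / 0.23654 ≈ 0.0699

0.0699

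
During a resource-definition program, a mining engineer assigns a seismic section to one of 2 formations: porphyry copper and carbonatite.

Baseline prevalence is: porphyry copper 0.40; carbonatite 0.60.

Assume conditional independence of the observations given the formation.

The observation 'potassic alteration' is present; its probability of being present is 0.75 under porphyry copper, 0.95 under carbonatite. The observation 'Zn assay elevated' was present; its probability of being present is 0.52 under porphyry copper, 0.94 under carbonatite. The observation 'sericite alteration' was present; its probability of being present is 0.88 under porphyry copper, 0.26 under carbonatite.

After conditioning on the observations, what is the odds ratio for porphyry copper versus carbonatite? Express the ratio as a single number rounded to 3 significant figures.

0.985

Unnormalized posterior weight (prior times the observation likelihoods) for each of the two hypotheses:
  porphyry copper: 0.40 × 0.75 × 0.52 × 0.88 = 0.13728
  carbonatite: 0.60 × 0.95 × 0.94 × 0.26 = 0.13931
Odds(porphyry copper : carbonatite) = 0.13728 / 0.13931 ≈ 0.985.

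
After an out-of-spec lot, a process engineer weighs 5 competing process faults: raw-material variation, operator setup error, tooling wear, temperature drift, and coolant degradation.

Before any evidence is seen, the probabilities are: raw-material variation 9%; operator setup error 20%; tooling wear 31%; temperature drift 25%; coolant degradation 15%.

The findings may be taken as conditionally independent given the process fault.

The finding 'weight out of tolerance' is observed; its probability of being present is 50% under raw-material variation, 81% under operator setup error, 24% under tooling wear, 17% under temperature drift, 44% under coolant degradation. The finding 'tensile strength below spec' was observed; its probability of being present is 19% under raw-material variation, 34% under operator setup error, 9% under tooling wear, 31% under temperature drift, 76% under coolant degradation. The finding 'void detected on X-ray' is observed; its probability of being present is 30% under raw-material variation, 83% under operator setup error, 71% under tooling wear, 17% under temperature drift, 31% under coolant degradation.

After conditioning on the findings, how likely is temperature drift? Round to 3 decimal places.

0.032

Multiply each prior by the joint likelihood of the evidence pattern:
  raw-material variation: 0.09 × 0.50 × 0.19 × 0.30 = 0.002565
  operator setup error: 0.20 × 0.81 × 0.34 × 0.83 = 0.045716
  tooling wear: 0.31 × 0.24 × 0.09 × 0.71 = 0.0047542
  temperature drift: 0.25 × 0.17 × 0.31 × 0.17 = 0.0022398
  coolant degradation: 0.15 × 0.44 × 0.76 × 0.31 = 0.01555
The unnormalized weights sum to 0.070825.
P(temperature drift | evidence) = 0.0022398 / 0.070825 ≈ 0.032.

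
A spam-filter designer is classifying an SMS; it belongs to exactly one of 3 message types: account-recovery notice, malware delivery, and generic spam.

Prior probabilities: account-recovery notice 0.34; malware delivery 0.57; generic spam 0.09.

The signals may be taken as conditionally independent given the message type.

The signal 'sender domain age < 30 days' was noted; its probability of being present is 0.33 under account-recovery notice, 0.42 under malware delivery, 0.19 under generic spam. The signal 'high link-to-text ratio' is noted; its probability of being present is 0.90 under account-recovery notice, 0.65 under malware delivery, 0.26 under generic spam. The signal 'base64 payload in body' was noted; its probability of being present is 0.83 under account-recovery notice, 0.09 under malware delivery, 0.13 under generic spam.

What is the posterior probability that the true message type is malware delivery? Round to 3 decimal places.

For each hypothesis, the unnormalized posterior weight is prior × product of the signal likelihoods:
  account-recovery notice: 0.34 × 0.33 × 0.90 × 0.83 = 0.083813
  malware delivery: 0.57 × 0.42 × 0.65 × 0.09 = 0.014005
  generic spam: 0.09 × 0.19 × 0.26 × 0.13 = 0.00057798
Normalizing constant Z = 0.083813 + 0.014005 + 0.00057798 = 0.098396.
P(malware delivery | evidence) = 0.014005 / 0.098396 ≈ 0.142.

0.142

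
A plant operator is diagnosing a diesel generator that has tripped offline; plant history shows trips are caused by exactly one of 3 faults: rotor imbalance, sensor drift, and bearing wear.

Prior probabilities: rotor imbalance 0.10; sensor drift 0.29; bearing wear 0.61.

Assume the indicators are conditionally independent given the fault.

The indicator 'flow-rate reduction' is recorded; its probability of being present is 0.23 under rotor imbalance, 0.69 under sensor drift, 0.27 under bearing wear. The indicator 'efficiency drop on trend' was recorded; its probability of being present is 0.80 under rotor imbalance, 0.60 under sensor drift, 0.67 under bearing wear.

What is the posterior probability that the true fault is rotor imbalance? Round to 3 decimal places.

0.074

For each hypothesis, the unnormalized posterior weight is prior × product of the indicator likelihoods:
  rotor imbalance: 0.10 × 0.23 × 0.80 = 0.0184
  sensor drift: 0.29 × 0.69 × 0.60 = 0.12006
  bearing wear: 0.61 × 0.27 × 0.67 = 0.11035
The unnormalized weights sum to 0.24881.
P(rotor imbalance | evidence) = 0.0184 / 0.24881 ≈ 0.074.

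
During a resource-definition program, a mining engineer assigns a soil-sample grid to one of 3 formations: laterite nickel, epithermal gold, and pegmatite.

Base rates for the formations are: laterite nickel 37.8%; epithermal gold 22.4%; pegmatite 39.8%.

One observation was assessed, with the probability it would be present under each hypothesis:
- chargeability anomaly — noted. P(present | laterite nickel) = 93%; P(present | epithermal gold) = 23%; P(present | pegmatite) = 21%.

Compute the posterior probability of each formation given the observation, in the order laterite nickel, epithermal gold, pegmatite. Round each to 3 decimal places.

For each hypothesis, the unnormalized posterior weight is prior × likelihood:
  laterite nickel: 0.378 × 0.93 = 0.35154
  epithermal gold: 0.224 × 0.23 = 0.05152
  pegmatite: 0.398 × 0.21 = 0.08358
The unnormalized weights sum to 0.48664.
P(laterite nickel | evidence) = 0.35154 / 0.48664 ≈ 0.722
P(epithermal gold | evidence) = 0.05152 / 0.48664 ≈ 0.106
P(pegmatite | evidence) = 0.08358 / 0.48664 ≈ 0.172

0.722, 0.106, 0.172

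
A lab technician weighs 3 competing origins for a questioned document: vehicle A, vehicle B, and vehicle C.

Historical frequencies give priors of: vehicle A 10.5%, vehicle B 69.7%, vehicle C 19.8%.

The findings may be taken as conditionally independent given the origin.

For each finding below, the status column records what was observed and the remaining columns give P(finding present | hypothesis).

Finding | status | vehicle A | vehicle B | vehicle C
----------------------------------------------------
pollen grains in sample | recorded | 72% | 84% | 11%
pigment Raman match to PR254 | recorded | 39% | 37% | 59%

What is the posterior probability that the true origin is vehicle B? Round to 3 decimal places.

Multiply each prior by the joint likelihood of the evidence pattern:
  vehicle A: 0.105 × 0.72 × 0.39 = 0.029484
  vehicle B: 0.697 × 0.84 × 0.37 = 0.21663
  vehicle C: 0.198 × 0.11 × 0.59 = 0.01285
The unnormalized weights sum to 0.25896.
P(vehicle B | evidence) = 0.21663 / 0.25896 ≈ 0.837.

0.837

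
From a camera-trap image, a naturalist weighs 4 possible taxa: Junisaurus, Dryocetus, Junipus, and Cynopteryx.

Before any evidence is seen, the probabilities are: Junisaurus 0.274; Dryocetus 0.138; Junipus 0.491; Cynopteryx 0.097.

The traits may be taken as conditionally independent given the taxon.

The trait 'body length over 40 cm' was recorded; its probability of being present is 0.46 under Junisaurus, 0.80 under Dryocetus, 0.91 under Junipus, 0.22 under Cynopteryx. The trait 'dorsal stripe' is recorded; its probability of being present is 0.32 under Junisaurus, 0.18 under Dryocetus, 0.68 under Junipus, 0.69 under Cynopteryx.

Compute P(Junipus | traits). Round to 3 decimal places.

0.802

Multiply each prior by the joint likelihood of the trait pattern:
  Junisaurus: 0.274 × 0.46 × 0.32 = 0.040333
  Dryocetus: 0.138 × 0.80 × 0.18 = 0.019872
  Junipus: 0.491 × 0.91 × 0.68 = 0.30383
  Cynopteryx: 0.097 × 0.22 × 0.69 = 0.014725
The unnormalized weights sum to 0.37876.
P(Junipus | evidence) = 0.30383 / 0.37876 ≈ 0.802.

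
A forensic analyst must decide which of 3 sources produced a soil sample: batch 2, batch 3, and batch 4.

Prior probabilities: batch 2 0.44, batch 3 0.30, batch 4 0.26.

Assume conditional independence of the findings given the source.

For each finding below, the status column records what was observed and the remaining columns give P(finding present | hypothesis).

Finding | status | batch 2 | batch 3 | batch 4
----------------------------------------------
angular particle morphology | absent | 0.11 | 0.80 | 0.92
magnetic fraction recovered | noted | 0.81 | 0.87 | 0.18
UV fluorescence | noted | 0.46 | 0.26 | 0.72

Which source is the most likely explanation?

batch 2

Multiply each prior by the joint likelihood of the evidence pattern (using 1 − P(present | H) for each absent finding):
  batch 2: 0.44 × (1 − 0.11) × 0.81 × 0.46 = 0.14591
  batch 3: 0.30 × (1 − 0.80) × 0.87 × 0.26 = 0.013572
  batch 4: 0.26 × (1 − 0.92) × 0.18 × 0.72 = 0.0026957
Marginal likelihood of the evidence = 0.16218.
P(batch 2 | evidence) ≈ 0.14591 / 0.16218 ≈ 0.900
P(batch 3 | evidence) ≈ 0.013572 / 0.16218 ≈ 0.084
P(batch 4 | evidence) ≈ 0.0026957 / 0.16218 ≈ 0.017
The largest is 0.900, so batch 2 is most probable.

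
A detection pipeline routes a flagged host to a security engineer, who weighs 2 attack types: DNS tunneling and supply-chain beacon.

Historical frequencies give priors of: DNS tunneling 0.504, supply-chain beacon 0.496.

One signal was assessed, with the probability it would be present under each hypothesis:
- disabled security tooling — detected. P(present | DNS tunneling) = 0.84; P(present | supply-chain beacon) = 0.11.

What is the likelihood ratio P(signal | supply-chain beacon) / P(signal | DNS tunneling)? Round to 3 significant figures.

0.131

The Bayes factor is the ratio of the two likelihoods.
  supply-chain beacon: 0.11
  DNS tunneling: 0.84
Bayes factor = 0.11 / 0.84 ≈ 0.131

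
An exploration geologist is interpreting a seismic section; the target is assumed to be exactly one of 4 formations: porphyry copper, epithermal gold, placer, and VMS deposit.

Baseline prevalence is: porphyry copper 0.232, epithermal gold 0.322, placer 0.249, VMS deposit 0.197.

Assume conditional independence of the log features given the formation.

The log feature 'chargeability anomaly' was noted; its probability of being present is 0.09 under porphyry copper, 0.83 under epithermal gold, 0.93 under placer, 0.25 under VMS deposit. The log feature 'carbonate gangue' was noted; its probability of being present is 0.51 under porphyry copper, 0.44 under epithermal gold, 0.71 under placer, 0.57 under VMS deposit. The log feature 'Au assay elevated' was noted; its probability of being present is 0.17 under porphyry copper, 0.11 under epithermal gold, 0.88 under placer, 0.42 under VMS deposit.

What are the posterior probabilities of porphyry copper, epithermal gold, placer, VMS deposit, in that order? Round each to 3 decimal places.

0.011, 0.076, 0.845, 0.069

Multiply each prior by the joint likelihood of the log feature pattern:
  porphyry copper: 0.232 × 0.09 × 0.51 × 0.17 = 0.0018103
  epithermal gold: 0.322 × 0.83 × 0.44 × 0.11 = 0.012935
  placer: 0.249 × 0.93 × 0.71 × 0.88 = 0.14468
  VMS deposit: 0.197 × 0.25 × 0.57 × 0.42 = 0.01179
Marginal likelihood of the evidence = 0.17122.
P(porphyry copper | evidence) = 0.0018103 / 0.17122 ≈ 0.011
P(epithermal gold | evidence) = 0.012935 / 0.17122 ≈ 0.076
P(placer | evidence) = 0.14468 / 0.17122 ≈ 0.845
P(VMS deposit | evidence) = 0.01179 / 0.17122 ≈ 0.069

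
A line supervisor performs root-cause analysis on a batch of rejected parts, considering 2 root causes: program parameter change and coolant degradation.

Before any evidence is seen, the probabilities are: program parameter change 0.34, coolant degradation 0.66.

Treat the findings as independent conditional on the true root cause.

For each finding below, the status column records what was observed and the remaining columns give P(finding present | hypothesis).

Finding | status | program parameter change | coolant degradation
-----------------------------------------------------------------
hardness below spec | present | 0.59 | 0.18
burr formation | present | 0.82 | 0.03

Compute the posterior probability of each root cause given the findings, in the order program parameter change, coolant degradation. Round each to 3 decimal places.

Multiply each prior by the joint likelihood of the evidence pattern:
  program parameter change: 0.34 × 0.59 × 0.82 = 0.16449
  coolant degradation: 0.66 × 0.18 × 0.03 = 0.003564
The unnormalized weights sum to 0.16806.
P(program parameter change | evidence) = 0.16449 / 0.16806 ≈ 0.979
P(coolant degradation | evidence) = 0.003564 / 0.16806 ≈ 0.021

0.979, 0.021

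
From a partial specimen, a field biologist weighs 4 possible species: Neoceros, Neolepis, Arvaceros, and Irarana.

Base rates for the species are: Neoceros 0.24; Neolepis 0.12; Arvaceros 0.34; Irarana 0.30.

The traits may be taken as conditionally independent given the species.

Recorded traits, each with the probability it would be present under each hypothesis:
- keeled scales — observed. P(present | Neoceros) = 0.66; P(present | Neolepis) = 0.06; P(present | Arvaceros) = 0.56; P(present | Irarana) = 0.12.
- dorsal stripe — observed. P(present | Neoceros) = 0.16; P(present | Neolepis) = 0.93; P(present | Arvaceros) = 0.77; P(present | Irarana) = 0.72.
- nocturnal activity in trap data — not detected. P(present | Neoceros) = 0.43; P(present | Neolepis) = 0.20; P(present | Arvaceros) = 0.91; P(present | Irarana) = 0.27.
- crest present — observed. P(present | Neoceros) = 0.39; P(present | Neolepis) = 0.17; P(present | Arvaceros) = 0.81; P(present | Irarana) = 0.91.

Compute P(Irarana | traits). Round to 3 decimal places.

0.500

For each hypothesis, the unnormalized posterior weight is prior × product of the trait likelihoods (using 1 − P(present | H) for each absent trait):
  Neoceros: 0.24 × 0.66 × 0.16 × (1 − 0.43) × 0.39 = 0.005634
  Neolepis: 0.12 × 0.06 × 0.93 × (1 − 0.20) × 0.17 = 0.00091066
  Arvaceros: 0.34 × 0.56 × 0.77 × (1 − 0.91) × 0.81 = 0.010688
  Irarana: 0.30 × 0.12 × 0.72 × (1 − 0.27) × 0.91 = 0.017219
Normalizing constant Z = 0.005634 + 0.00091066 + 0.010688 + 0.017219 = 0.034451.
P(Irarana | evidence) = 0.017219 / 0.034451 ≈ 0.500.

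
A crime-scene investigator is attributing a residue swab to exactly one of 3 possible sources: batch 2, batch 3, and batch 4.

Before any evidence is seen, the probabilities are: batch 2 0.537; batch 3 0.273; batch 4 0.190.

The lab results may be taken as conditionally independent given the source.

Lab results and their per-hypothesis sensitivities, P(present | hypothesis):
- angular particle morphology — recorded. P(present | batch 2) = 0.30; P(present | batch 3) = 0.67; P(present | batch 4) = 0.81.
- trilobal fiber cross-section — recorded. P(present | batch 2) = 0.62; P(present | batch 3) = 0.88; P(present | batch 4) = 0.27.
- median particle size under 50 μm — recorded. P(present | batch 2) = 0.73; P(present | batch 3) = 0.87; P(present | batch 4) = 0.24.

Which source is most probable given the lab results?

batch 3

By Bayes' rule with conditional independence, the unnormalized weight for each hypothesis is prior × ∏ likelihoods:
  batch 2: 0.537 × 0.30 × 0.62 × 0.73 = 0.072914
  batch 3: 0.273 × 0.67 × 0.88 × 0.87 = 0.14004
  batch 4: 0.190 × 0.81 × 0.27 × 0.24 = 0.0099727
Normalizing constant Z = 0.072914 + 0.14004 + 0.0099727 = 0.22292.
P(batch 2 | evidence) ≈ 0.072914 / 0.22292 ≈ 0.327
P(batch 3 | evidence) ≈ 0.14004 / 0.22292 ≈ 0.628
P(batch 4 | evidence) ≈ 0.0099727 / 0.22292 ≈ 0.045
The largest is 0.628, so batch 3 is most probable.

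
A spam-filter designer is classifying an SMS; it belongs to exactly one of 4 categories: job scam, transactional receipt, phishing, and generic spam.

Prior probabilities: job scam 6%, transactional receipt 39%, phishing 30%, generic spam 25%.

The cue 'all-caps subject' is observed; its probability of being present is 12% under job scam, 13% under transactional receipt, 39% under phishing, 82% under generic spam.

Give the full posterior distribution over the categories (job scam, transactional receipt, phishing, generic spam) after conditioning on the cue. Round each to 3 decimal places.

0.019, 0.133, 0.308, 0.540

By Bayes' rule, the unnormalized weight for each hypothesis is prior × likelihood:
  job scam: 0.06 × 0.12 = 0.0072
  transactional receipt: 0.39 × 0.13 = 0.0507
  phishing: 0.30 × 0.39 = 0.117
  generic spam: 0.25 × 0.82 = 0.205
Marginal likelihood of the evidence = 0.3799.
P(job scam | evidence) = 0.0072 / 0.3799 ≈ 0.019
P(transactional receipt | evidence) = 0.0507 / 0.3799 ≈ 0.133
P(phishing | evidence) = 0.117 / 0.3799 ≈ 0.308
P(generic spam | evidence) = 0.205 / 0.3799 ≈ 0.540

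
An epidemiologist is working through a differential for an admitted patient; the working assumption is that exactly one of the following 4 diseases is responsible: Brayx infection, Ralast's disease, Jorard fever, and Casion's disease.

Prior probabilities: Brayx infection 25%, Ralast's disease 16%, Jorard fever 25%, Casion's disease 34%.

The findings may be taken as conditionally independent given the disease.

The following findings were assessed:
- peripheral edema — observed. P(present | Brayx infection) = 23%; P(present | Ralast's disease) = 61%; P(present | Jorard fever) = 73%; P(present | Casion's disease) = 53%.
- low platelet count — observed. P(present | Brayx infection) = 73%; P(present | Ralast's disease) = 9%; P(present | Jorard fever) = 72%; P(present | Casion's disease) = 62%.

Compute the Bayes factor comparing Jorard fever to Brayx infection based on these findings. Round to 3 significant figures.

3.13

Joint likelihood of the evidence pattern under each hypothesis:
  Jorard fever: 0.73 × 0.72 = 0.5256
  Brayx infection: 0.23 × 0.73 = 0.1679
Bayes factor = 0.5256 / 0.1679 ≈ 3.13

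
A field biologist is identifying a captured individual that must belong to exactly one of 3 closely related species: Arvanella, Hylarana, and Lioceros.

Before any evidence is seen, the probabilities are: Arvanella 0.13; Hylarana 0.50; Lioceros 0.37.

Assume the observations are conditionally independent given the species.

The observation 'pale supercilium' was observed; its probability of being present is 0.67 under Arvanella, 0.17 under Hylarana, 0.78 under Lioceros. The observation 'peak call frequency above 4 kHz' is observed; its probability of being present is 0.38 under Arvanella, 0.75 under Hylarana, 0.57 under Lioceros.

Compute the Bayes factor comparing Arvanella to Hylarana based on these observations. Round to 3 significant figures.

Joint likelihood of the evidence pattern under each hypothesis:
  Arvanella: 0.67 × 0.38 = 0.2546
  Hylarana: 0.17 × 0.75 = 0.1275
Bayes factor = 0.2546 / 0.1275 ≈ 2.00

2.00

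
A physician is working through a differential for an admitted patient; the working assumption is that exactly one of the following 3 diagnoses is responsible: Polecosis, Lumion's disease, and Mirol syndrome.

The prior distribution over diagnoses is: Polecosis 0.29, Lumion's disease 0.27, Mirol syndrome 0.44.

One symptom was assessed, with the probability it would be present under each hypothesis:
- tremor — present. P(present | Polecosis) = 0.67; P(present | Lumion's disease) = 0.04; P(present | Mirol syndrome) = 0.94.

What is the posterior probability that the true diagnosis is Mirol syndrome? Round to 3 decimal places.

By Bayes' rule, the unnormalized weight for each hypothesis is prior × likelihood:
  Polecosis: 0.29 × 0.67 = 0.1943
  Lumion's disease: 0.27 × 0.04 = 0.0108
  Mirol syndrome: 0.44 × 0.94 = 0.4136
Normalizing constant Z = 0.1943 + 0.0108 + 0.4136 = 0.6187.
P(Mirol syndrome | evidence) = 0.4136 / 0.6187 ≈ 0.668.

0.668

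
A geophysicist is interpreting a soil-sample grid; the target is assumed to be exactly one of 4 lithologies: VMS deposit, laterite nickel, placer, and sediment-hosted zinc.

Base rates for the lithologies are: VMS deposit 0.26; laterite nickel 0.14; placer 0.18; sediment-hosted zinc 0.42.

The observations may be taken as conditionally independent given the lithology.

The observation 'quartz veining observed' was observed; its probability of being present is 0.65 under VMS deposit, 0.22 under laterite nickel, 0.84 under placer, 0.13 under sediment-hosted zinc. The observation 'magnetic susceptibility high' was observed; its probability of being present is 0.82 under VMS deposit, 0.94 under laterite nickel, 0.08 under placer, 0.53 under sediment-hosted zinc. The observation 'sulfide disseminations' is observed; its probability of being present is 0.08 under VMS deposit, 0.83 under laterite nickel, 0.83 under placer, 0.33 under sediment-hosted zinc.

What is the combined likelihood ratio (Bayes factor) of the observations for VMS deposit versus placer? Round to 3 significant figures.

The Bayes factor is the ratio of the joint likelihoods of the evidence pattern under the two hypotheses.
  VMS deposit: 0.65 × 0.82 × 0.08 = 0.04264
  placer: 0.84 × 0.08 × 0.83 = 0.055776
Bayes factor = 0.04264 / 0.055776 ≈ 0.764

0.764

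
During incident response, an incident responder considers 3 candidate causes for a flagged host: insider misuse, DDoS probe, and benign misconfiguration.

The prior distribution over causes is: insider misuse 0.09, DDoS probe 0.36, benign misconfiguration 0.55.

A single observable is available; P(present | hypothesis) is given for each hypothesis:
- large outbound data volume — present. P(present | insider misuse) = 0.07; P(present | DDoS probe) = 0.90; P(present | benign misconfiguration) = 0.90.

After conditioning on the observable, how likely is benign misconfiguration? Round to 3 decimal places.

0.600

For each hypothesis, the unnormalized posterior weight is prior × likelihood:
  insider misuse: 0.09 × 0.07 = 0.0063
  DDoS probe: 0.36 × 0.90 = 0.324
  benign misconfiguration: 0.55 × 0.90 = 0.495
Normalizing constant Z = 0.0063 + 0.324 + 0.495 = 0.8253.
P(benign misconfiguration | evidence) = 0.495 / 0.8253 ≈ 0.600.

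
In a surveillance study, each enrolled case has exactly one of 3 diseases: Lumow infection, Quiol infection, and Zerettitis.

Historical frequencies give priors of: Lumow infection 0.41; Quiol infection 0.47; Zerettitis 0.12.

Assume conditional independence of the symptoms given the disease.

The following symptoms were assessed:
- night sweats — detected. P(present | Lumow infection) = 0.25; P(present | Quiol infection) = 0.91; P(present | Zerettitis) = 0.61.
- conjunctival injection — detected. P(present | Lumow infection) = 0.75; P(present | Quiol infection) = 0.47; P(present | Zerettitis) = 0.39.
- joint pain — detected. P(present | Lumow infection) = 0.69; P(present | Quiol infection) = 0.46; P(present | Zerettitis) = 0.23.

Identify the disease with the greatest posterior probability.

By Bayes' rule with conditional independence, the unnormalized weight for each hypothesis is prior × ∏ likelihoods:
  Lumow infection: 0.41 × 0.25 × 0.75 × 0.69 = 0.053044
  Quiol infection: 0.47 × 0.91 × 0.47 × 0.46 = 0.092469
  Zerettitis: 0.12 × 0.61 × 0.39 × 0.23 = 0.006566
Marginal likelihood of the evidence = 0.15208.
P(Lumow infection | evidence) ≈ 0.053044 / 0.15208 ≈ 0.349
P(Quiol infection | evidence) ≈ 0.092469 / 0.15208 ≈ 0.608
P(Zerettitis | evidence) ≈ 0.006566 / 0.15208 ≈ 0.043
The largest is 0.608, so Quiol infection is most probable.

Quiol infection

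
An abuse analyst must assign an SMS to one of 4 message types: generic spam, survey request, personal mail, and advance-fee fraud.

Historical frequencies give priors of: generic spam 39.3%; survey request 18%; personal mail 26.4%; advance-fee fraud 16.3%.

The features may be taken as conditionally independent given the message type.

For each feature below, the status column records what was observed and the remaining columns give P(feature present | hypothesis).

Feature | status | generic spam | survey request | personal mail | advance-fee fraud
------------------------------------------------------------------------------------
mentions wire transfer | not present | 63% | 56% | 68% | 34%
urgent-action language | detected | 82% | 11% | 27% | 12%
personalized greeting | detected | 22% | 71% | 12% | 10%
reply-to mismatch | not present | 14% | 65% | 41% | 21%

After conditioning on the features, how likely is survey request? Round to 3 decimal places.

For each hypothesis, the unnormalized posterior weight is prior × product of the feature likelihoods (using 1 − P(present | H) for each absent feature):
  generic spam: 0.393 × (1 − 0.63) × 0.82 × 0.22 × (1 − 0.14) = 0.022559
  survey request: 0.180 × (1 − 0.56) × 0.11 × 0.71 × (1 − 0.65) = 0.0021649
  personal mail: 0.264 × (1 − 0.68) × 0.27 × 0.12 × (1 − 0.41) = 0.0016149
  advance-fee fraud: 0.163 × (1 − 0.34) × 0.12 × 0.10 × (1 − 0.21) = 0.0010199
Marginal likelihood of the evidence = 0.027359.
P(survey request | evidence) = 0.0021649 / 0.027359 ≈ 0.079.

0.079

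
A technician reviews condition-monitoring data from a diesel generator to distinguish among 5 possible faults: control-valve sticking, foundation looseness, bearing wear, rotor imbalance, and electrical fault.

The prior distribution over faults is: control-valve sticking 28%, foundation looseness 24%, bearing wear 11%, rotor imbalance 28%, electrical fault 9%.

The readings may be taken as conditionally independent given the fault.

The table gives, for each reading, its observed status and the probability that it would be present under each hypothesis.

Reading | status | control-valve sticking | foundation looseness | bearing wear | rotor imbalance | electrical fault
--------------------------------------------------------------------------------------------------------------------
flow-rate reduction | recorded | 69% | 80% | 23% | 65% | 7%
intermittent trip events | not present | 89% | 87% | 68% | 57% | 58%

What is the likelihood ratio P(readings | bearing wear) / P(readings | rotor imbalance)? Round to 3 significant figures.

The Bayes factor is the ratio of the joint likelihoods of the reading pattern under the two hypotheses (using 1 − P(present | H) for each absent reading).
  bearing wear: 0.23 × (1 − 0.68) = 0.0736
  rotor imbalance: 0.65 × (1 − 0.57) = 0.2795
Bayes factor = 0.0736 / 0.2795 ≈ 0.263

0.263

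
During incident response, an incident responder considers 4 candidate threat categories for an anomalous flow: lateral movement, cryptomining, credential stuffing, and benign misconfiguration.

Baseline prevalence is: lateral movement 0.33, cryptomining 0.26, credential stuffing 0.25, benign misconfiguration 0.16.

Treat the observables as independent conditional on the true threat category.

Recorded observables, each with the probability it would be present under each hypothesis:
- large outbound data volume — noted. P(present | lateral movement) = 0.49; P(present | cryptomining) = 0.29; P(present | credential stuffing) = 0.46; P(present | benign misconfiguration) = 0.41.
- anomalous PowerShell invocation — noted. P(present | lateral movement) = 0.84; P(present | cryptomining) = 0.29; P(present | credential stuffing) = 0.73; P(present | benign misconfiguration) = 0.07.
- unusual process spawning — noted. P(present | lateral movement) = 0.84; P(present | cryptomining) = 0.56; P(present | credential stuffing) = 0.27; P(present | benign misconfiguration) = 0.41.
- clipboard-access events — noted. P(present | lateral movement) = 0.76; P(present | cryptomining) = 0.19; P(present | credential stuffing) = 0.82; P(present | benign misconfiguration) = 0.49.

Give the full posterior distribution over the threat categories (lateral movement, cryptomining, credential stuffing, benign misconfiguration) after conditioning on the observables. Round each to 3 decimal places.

For each hypothesis, the unnormalized posterior weight is prior × product of the observable likelihoods:
  lateral movement: 0.33 × 0.49 × 0.84 × 0.84 × 0.76 = 0.086713
  cryptomining: 0.26 × 0.29 × 0.29 × 0.56 × 0.19 = 0.0023265
  credential stuffing: 0.25 × 0.46 × 0.73 × 0.27 × 0.82 = 0.018587
  benign misconfiguration: 0.16 × 0.41 × 0.07 × 0.41 × 0.49 = 0.00092253
Marginal likelihood of the evidence = 0.10855.
P(lateral movement | evidence) = 0.086713 / 0.10855 ≈ 0.799
P(cryptomining | evidence) = 0.0023265 / 0.10855 ≈ 0.021
P(credential stuffing | evidence) = 0.018587 / 0.10855 ≈ 0.171
P(benign misconfiguration | evidence) = 0.00092253 / 0.10855 ≈ 0.008

0.799, 0.021, 0.171, 0.008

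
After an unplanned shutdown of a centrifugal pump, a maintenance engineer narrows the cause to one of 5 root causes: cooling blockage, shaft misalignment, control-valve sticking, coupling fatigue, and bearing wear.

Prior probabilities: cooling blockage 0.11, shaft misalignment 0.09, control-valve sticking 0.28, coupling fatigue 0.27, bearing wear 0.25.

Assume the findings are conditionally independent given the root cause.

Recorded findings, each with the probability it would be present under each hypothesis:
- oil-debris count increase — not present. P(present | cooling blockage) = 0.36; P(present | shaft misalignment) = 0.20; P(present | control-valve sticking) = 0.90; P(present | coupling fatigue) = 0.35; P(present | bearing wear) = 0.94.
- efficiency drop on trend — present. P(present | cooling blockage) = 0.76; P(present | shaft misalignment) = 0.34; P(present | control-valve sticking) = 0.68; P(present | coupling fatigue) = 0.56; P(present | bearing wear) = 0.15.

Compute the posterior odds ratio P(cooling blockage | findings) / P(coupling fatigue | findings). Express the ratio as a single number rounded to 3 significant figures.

0.544

The normalizing constant cancels in an odds ratio, so compute prior × likelihood for the two hypotheses only (using 1 − P(present | H) for each absent finding):
  cooling blockage: 0.11 × (1 − 0.36) × 0.76 = 0.053504
  coupling fatigue: 0.27 × (1 − 0.35) × 0.56 = 0.09828
Odds(cooling blockage : coupling fatigue) = 0.053504 / 0.09828 ≈ 0.544.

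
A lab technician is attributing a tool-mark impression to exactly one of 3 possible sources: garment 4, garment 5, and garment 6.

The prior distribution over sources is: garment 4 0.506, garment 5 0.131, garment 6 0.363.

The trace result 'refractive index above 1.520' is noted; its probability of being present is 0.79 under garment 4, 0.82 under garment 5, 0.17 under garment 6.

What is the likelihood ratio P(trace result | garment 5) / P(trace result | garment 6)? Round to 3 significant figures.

Likelihood of this trace result under each hypothesis:
  garment 5: 0.82
  garment 6: 0.17
Bayes factor = 0.82 / 0.17 ≈ 4.82

4.82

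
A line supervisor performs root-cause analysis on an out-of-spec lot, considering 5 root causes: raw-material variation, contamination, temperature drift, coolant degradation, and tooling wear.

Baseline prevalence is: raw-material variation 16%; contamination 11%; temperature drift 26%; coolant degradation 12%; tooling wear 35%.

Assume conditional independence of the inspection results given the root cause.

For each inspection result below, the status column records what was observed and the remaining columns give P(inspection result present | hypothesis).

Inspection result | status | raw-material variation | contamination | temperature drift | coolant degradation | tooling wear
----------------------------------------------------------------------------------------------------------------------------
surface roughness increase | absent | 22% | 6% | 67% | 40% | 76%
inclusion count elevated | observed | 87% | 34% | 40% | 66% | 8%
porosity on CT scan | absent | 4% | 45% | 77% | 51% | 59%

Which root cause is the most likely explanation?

raw-material variation

For each hypothesis, the unnormalized posterior weight is prior × product of the inspection result likelihoods (using 1 − P(present | H) for each absent inspection result):
  raw-material variation: 0.16 × (1 − 0.22) × 0.87 × (1 − 0.04) = 0.10423
  contamination: 0.11 × (1 − 0.06) × 0.34 × (1 − 0.45) = 0.019336
  temperature drift: 0.26 × (1 − 0.67) × 0.40 × (1 − 0.77) = 0.0078936
  coolant degradation: 0.12 × (1 − 0.40) × 0.66 × (1 − 0.51) = 0.023285
  tooling wear: 0.35 × (1 − 0.76) × 0.08 × (1 − 0.59) = 0.0027552
The unnormalized weights sum to 0.1575.
P(raw-material variation | evidence) ≈ 0.10423 / 0.1575 ≈ 0.662
P(contamination | evidence) ≈ 0.019336 / 0.1575 ≈ 0.123
P(temperature drift | evidence) ≈ 0.0078936 / 0.1575 ≈ 0.050
P(coolant degradation | evidence) ≈ 0.023285 / 0.1575 ≈ 0.148
P(tooling wear | evidence) ≈ 0.0027552 / 0.1575 ≈ 0.017
The largest is 0.662, so raw-material variation is most probable.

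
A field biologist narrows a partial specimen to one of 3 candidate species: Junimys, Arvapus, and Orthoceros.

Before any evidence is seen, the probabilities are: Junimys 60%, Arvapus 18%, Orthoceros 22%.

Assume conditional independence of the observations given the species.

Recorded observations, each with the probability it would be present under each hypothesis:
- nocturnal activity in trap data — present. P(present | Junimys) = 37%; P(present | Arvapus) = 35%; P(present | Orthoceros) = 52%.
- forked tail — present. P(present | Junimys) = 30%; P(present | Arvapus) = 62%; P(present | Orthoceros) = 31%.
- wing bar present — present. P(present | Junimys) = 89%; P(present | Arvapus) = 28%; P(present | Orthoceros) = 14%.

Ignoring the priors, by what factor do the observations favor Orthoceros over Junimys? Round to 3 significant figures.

Joint likelihood of the evidence pattern under each hypothesis:
  Orthoceros: 0.52 × 0.31 × 0.14 = 0.022568
  Junimys: 0.37 × 0.30 × 0.89 = 0.09879
Bayes factor = 0.022568 / 0.09879 ≈ 0.228

0.228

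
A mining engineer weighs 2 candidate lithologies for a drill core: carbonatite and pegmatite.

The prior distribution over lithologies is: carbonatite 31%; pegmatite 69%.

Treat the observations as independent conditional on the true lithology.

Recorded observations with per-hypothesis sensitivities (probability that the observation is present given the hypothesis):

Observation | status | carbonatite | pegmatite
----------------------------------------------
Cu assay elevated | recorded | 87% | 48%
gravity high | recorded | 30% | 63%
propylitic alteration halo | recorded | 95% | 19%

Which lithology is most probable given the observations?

carbonatite

For each hypothesis, the unnormalized posterior weight is prior × product of the observation likelihoods:
  carbonatite: 0.31 × 0.87 × 0.30 × 0.95 = 0.076864
  pegmatite: 0.69 × 0.48 × 0.63 × 0.19 = 0.039645
Normalizing constant Z = 0.076864 + 0.039645 = 0.11651.
P(carbonatite | evidence) ≈ 0.076864 / 0.11651 ≈ 0.660
P(pegmatite | evidence) ≈ 0.039645 / 0.11651 ≈ 0.340
The largest is 0.660, so carbonatite is most probable.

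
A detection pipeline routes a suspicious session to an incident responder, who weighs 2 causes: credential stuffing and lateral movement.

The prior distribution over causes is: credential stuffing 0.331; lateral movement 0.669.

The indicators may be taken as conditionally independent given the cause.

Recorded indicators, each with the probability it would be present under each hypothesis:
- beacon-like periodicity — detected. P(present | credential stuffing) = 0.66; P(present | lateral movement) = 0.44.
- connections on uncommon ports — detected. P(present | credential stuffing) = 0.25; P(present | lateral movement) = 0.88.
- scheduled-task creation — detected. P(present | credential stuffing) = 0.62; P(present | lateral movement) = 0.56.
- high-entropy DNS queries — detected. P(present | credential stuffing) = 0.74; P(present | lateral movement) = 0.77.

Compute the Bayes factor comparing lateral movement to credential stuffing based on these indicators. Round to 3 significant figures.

Joint likelihood of the indicator pattern under each hypothesis:
  lateral movement: 0.44 × 0.88 × 0.56 × 0.77 = 0.16696
  credential stuffing: 0.66 × 0.25 × 0.62 × 0.74 = 0.075702
Bayes factor = 0.16696 / 0.075702 ≈ 2.21

2.21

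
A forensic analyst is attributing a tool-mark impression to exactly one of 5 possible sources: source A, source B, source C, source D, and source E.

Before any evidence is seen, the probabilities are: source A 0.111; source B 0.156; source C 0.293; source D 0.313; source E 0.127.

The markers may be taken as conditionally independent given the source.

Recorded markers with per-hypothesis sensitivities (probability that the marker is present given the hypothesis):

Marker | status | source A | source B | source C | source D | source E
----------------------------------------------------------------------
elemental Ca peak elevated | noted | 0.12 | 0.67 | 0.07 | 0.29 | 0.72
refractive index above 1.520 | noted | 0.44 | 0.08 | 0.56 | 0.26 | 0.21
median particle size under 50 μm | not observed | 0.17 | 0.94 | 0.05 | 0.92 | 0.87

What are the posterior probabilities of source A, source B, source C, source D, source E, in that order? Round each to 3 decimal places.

By Bayes' rule with conditional independence, the unnormalized weight for each hypothesis is prior × ∏ likelihoods (using 1 − P(present | H) for each absent marker):
  source A: 0.111 × 0.12 × 0.44 × (1 − 0.17) = 0.0048645
  source B: 0.156 × 0.67 × 0.08 × (1 − 0.94) = 0.0005017
  source C: 0.293 × 0.07 × 0.56 × (1 − 0.05) = 0.010911
  source D: 0.313 × 0.29 × 0.26 × (1 − 0.92) = 0.001888
  source E: 0.127 × 0.72 × 0.21 × (1 − 0.87) = 0.0024963
Normalizing constant Z = 0.0048645 + 0.0005017 + 0.010911 + 0.001888 + 0.0024963 = 0.020662.
P(source A | evidence) = 0.0048645 / 0.020662 ≈ 0.235
P(source B | evidence) = 0.0005017 / 0.020662 ≈ 0.024
P(source C | evidence) = 0.010911 / 0.020662 ≈ 0.528
P(source D | evidence) = 0.001888 / 0.020662 ≈ 0.091
P(source E | evidence) = 0.0024963 / 0.020662 ≈ 0.121

0.235, 0.024, 0.528, 0.091, 0.121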